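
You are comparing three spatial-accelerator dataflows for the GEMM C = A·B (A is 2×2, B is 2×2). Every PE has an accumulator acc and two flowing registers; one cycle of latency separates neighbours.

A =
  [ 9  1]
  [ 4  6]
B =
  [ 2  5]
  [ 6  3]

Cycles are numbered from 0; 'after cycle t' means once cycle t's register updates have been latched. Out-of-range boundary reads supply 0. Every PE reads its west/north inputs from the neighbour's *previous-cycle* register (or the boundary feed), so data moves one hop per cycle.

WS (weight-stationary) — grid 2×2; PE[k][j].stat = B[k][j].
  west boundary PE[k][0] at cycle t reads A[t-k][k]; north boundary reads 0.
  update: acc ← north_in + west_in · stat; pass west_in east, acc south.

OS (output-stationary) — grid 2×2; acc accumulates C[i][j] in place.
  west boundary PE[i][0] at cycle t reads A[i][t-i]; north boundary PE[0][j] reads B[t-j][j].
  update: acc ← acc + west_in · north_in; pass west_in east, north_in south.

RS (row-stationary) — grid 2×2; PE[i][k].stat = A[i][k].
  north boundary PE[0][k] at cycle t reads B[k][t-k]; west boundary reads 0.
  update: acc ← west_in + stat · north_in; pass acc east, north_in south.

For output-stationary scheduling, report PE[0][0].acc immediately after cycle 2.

OS on a 2×2 grid — tracing PE[0][0] and its feeders:
  [0] (0,0) acc=18 (h:9 v:2)
  [1] (0,0) acc=24 (h:1 v:6)
  [2] (0,0) acc=24 (h:0 v:0)

PE[0][0].acc = 24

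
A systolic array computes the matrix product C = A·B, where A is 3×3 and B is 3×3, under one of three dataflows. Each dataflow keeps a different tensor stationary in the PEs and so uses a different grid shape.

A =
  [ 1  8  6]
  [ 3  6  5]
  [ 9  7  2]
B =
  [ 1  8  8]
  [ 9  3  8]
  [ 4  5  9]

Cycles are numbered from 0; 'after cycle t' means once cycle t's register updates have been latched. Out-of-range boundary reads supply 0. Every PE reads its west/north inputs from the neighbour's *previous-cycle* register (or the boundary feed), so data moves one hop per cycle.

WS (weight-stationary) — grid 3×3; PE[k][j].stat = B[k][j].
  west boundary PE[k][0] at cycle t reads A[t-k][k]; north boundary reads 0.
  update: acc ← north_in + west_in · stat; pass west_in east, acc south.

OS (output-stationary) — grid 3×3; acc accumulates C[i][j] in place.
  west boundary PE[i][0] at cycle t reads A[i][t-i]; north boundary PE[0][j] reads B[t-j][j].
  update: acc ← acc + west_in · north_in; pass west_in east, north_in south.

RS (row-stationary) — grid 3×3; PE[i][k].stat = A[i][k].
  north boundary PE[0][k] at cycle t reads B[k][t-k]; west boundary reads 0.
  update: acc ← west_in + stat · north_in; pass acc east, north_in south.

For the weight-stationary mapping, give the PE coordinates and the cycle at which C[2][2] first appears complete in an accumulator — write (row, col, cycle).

(row, col, cycle) = (2, 2, 6)

Under WS, C[2][2] lands at PE[2][2]:
  c0 r2c2: 0 / 0 / 0
  c1 r2c2: 0 / 0 / 0
  c2 r2c2: 0 / 0 / 0
  c3 r2c2: 0 / 0 / 0
  c4 r2c2: 126 / 6 / 126
  c5 r2c2: 117 / 5 / 117
  c6 r2c2: 146 / 2 / 146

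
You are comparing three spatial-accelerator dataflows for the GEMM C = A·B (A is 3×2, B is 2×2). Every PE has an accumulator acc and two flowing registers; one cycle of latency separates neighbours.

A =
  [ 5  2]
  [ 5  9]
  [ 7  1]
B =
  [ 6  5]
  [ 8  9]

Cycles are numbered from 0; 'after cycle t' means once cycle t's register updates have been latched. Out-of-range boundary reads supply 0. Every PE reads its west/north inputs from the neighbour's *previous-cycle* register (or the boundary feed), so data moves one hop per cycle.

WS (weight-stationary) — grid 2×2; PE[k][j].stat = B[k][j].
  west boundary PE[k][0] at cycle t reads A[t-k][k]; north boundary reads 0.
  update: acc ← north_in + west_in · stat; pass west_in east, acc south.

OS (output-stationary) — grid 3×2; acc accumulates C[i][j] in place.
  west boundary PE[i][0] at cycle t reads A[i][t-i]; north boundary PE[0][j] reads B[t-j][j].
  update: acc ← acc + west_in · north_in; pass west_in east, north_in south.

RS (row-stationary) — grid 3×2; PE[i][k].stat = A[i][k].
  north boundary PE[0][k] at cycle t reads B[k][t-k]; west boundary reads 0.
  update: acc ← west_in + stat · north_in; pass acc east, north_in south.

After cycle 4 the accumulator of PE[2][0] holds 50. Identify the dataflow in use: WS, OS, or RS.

dataflow = OS

WS: PE[2][0] is outside its 2×2 grid.
OS [3×2] PE[2][0] across cycles:
  step 0 · PE2,0: acc=0; fwd→0 fwd↓0
  step 1 · PE2,0: acc=0; fwd→0 fwd↓0
  step 2 · PE2,0: acc=42; fwd→7 fwd↓6
  step 3 · PE2,0: acc=50; fwd→1 fwd↓8
  step 4 · PE2,0: acc=50; fwd→0 fwd↓0
RS [3×2] PE[2][0] across cycles:
  step 0 · PE2,0: acc=0; fwd→0 fwd↓0
  step 1 · PE2,0: acc=0; fwd→0 fwd↓0
  step 2 · PE2,0: acc=42; fwd→42 fwd↓6
  step 3 · PE2,0: acc=35; fwd→35 fwd↓5
  step 4 · PE2,0: acc=0; fwd→0 fwd↓0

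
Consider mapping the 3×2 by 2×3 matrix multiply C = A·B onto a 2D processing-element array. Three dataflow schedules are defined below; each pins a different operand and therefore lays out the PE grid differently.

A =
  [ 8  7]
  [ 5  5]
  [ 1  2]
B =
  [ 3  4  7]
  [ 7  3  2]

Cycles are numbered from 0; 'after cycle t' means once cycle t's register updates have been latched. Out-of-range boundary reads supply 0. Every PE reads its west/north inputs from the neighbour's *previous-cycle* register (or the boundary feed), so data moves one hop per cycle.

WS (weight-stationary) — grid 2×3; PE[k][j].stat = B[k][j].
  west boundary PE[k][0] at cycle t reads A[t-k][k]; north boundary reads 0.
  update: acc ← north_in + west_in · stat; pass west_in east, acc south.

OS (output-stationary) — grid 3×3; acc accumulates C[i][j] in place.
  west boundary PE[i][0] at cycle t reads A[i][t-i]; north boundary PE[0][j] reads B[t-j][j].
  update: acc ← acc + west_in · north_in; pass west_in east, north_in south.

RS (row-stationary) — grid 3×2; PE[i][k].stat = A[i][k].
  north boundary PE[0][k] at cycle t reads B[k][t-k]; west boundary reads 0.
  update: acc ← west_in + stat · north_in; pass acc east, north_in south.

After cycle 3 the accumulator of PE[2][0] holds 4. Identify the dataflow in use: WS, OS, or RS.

dataflow = RS

WS (2×3): PE[2][0] does not exist.
Under OS (3×3), PE[2][0]:
  0: (2,0).acc=0  regs=<0,0>
  1: (2,0).acc=0  regs=<0,0>
  2: (2,0).acc=3  regs=<1,3>
  3: (2,0).acc=17  regs=<2,7>
Under RS (3×2), PE[2][0]:
  0: (2,0).acc=0  regs=<0,0>
  1: (2,0).acc=0  regs=<0,0>
  2: (2,0).acc=3  regs=<3,3>
  3: (2,0).acc=4  regs=<4,4>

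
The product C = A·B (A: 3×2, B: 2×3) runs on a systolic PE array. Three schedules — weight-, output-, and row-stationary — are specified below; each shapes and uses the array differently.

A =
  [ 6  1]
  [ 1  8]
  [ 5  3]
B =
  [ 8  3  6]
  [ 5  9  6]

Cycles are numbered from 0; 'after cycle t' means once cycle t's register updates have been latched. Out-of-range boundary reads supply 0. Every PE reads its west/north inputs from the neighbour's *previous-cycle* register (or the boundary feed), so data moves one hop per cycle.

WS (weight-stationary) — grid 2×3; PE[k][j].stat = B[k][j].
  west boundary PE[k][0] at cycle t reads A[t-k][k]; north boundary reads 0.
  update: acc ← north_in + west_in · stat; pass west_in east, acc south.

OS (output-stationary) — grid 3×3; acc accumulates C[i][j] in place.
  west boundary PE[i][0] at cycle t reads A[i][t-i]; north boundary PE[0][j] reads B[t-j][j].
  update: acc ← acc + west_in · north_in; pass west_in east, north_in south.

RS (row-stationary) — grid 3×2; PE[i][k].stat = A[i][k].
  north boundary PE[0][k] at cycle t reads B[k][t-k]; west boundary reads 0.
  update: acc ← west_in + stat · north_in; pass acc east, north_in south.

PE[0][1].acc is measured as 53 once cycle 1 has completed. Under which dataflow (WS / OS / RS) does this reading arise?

WS (2×3 grid), PE[0][1]:
  cycle 0: PE[0][1] → acc 0, east 0, south 0
  cycle 1: PE[0][1] → acc 18, east 6, south 18
OS (3×3 grid), PE[0][1]:
  cycle 0: PE[0][1] → acc 0, east 0, south 0
  cycle 1: PE[0][1] → acc 18, east 6, south 3
RS (3×2 grid), PE[0][1]:
  cycle 0: PE[0][1] → acc 0, east 0, south 0
  cycle 1: PE[0][1] → acc 53, east 53, south 5

dataflow = RS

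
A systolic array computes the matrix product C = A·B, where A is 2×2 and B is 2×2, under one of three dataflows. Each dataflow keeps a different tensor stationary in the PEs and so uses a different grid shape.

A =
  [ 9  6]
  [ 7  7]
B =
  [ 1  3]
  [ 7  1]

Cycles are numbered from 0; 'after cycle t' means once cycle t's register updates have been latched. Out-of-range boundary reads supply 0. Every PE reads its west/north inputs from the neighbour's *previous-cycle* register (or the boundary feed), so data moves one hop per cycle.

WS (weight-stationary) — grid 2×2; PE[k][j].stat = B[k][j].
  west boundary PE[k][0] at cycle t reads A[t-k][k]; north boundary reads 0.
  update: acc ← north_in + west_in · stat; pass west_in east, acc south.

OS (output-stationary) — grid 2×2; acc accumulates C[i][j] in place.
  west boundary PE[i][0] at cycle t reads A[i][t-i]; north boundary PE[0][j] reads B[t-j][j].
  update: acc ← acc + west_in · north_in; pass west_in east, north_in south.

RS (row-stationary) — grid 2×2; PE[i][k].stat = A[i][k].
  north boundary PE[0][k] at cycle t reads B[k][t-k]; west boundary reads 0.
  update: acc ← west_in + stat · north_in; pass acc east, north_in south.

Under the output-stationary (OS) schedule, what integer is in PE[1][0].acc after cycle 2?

Tracing OS — 2×2 array, target PE[1][0]:
  cycle 0: PE[0][0] → acc 9, east 9, south 1
  cycle 0: PE[1][0] → acc 0, east 0, south 0
  cycle 1: PE[0][0] → acc 51, east 6, south 7
  cycle 1: PE[1][0] → acc 7, east 7, south 1
  cycle 2: PE[0][0] → acc 51, east 0, south 0
  cycle 2: PE[1][0] → acc 56, east 7, south 7

PE[1][0].acc = 56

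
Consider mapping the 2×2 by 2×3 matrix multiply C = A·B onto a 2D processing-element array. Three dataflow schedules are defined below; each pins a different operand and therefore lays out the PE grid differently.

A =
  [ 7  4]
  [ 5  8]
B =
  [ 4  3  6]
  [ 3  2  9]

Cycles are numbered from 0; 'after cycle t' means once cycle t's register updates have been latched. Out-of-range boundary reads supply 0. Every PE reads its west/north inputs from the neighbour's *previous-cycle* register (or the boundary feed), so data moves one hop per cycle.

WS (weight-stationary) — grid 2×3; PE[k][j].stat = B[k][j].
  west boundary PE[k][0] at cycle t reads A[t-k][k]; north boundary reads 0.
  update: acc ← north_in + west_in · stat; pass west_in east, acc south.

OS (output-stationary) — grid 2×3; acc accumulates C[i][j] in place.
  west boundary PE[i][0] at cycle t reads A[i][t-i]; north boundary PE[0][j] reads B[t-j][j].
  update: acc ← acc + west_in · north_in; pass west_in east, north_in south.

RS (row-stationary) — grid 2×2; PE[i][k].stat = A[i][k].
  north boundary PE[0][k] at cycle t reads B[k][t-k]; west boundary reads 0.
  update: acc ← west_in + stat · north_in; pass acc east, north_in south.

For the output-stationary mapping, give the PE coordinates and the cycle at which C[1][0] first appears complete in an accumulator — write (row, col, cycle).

(row, col, cycle) = (1, 0, 2)

Under OS, C[1][0] lands at PE[1][0]:
  @0  [1,0]  acc 0  |  →0  ↓0
  @1  [1,0]  acc 20  |  →5  ↓4
  @2  [1,0]  acc 44  |  →8  ↓3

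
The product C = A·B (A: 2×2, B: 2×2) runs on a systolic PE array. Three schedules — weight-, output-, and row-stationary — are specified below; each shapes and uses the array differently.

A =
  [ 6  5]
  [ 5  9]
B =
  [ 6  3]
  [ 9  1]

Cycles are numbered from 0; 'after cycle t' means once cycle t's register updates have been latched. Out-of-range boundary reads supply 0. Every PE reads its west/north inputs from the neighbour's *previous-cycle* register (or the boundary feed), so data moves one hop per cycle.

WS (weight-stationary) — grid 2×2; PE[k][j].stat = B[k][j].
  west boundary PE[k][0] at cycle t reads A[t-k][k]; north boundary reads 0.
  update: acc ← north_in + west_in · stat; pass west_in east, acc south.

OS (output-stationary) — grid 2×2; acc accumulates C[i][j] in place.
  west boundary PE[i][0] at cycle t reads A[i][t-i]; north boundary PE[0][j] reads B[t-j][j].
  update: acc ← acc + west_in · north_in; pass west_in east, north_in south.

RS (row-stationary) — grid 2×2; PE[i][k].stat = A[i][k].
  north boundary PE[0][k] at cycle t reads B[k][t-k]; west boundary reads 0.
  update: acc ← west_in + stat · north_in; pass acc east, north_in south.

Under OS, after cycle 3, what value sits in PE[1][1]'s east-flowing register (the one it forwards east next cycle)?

register = 9

OS on a 2×2 grid — tracing PE[1][1] and its feeders:
  cycle 0: PE[0][1] → acc 0, east 0, south 0
  cycle 0: PE[1][0] → acc 0, east 0, south 0
  cycle 0: PE[1][1] → acc 0, east 0, south 0
  cycle 1: PE[0][1] → acc 18, east 6, south 3
  cycle 1: PE[1][0] → acc 30, east 5, south 6
  cycle 1: PE[1][1] → acc 0, east 0, south 0
  cycle 2: PE[0][1] → acc 23, east 5, south 1
  cycle 2: PE[1][0] → acc 111, east 9, south 9
  cycle 2: PE[1][1] → acc 15, east 5, south 3
  cycle 3: PE[0][1] → acc 23, east 0, south 0
  cycle 3: PE[1][0] → acc 111, east 0, south 0
  cycle 3: PE[1][1] → acc 24, east 9, south 1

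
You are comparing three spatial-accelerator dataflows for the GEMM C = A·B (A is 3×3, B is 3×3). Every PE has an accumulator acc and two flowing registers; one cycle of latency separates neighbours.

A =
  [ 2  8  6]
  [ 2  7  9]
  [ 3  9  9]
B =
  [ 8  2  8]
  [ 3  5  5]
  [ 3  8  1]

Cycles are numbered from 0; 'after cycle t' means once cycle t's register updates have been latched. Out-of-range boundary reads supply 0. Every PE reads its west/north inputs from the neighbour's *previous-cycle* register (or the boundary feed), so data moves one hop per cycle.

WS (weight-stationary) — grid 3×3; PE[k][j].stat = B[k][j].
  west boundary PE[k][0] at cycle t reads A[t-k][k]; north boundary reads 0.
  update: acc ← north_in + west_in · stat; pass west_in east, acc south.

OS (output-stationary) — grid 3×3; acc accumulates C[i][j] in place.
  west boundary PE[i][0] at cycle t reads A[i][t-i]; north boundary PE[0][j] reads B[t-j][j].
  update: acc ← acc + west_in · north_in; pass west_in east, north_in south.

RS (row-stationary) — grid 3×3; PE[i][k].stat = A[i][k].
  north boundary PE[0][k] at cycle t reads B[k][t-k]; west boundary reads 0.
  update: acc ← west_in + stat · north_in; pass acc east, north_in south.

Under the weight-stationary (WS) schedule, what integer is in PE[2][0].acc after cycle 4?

Tracing WS — 3×3 array, target PE[2][0]:
  c0 r1c0: 0 / 0 / 0
  c0 r2c0: 0 / 0 / 0
  c1 r1c0: 40 / 8 / 40
  c1 r2c0: 0 / 0 / 0
  c2 r1c0: 37 / 7 / 37
  c2 r2c0: 58 / 6 / 58
  c3 r1c0: 51 / 9 / 51
  c3 r2c0: 64 / 9 / 64
  c4 r1c0: 0 / 0 / 0
  c4 r2c0: 78 / 9 / 78

PE[2][0].acc = 78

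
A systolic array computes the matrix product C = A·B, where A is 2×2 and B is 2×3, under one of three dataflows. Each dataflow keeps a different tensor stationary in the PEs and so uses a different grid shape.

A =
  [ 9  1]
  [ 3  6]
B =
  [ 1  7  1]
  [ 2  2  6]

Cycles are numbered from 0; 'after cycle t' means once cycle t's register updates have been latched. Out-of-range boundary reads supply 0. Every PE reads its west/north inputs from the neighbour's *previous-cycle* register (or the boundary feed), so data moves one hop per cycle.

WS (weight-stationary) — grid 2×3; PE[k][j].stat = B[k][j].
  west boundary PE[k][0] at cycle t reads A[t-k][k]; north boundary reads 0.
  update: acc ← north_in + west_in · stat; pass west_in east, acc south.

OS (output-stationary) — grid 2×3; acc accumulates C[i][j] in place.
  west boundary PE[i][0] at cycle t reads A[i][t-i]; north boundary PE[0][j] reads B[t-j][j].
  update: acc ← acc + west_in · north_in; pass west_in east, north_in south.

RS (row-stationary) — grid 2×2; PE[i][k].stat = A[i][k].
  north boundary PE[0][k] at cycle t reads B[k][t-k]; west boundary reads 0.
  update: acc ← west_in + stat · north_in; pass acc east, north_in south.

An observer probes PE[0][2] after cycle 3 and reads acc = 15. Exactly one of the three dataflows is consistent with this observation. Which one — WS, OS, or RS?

dataflow = OS

— WS: 2×3; PE[0][2] trace:
  @0  [0,2]  acc 0  |  →0  ↓0
  @1  [0,2]  acc 0  |  →0  ↓0
  @2  [0,2]  acc 9  |  →9  ↓9
  @3  [0,2]  acc 3  |  →3  ↓3
— OS: 2×3; PE[0][2] trace:
  @0  [0,2]  acc 0  |  →0  ↓0
  @1  [0,2]  acc 0  |  →0  ↓0
  @2  [0,2]  acc 9  |  →9  ↓1
  @3  [0,2]  acc 15  |  →1  ↓6
— RS: 2×2 array has no PE[0][2].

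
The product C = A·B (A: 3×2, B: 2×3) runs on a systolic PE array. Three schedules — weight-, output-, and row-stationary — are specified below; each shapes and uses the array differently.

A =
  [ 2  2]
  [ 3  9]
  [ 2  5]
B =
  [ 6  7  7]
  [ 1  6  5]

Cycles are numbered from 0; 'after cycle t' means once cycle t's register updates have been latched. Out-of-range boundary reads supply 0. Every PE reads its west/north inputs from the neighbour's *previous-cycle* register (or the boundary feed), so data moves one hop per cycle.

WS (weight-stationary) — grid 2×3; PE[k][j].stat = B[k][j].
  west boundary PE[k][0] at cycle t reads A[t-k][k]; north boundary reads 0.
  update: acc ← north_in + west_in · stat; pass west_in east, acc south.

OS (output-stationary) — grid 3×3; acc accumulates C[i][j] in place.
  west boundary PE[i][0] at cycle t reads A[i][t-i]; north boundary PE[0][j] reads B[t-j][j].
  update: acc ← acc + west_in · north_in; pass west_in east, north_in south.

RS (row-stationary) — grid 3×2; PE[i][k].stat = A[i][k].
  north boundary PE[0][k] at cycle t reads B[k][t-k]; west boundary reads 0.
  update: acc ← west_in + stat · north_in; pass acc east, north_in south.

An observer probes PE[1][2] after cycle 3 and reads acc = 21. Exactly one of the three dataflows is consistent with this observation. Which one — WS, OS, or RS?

— WS: 2×3; PE[1][2] trace:
  t=0 PE[1][2]: acc=0 h=0 v=0
  t=1 PE[1][2]: acc=0 h=0 v=0
  t=2 PE[1][2]: acc=0 h=0 v=0
  t=3 PE[1][2]: acc=24 h=2 v=24
— OS: 3×3; PE[1][2] trace:
  t=0 PE[1][2]: acc=0 h=0 v=0
  t=1 PE[1][2]: acc=0 h=0 v=0
  t=2 PE[1][2]: acc=0 h=0 v=0
  t=3 PE[1][2]: acc=21 h=3 v=7
RS (3×2): PE[1][2] does not exist.

dataflow = OS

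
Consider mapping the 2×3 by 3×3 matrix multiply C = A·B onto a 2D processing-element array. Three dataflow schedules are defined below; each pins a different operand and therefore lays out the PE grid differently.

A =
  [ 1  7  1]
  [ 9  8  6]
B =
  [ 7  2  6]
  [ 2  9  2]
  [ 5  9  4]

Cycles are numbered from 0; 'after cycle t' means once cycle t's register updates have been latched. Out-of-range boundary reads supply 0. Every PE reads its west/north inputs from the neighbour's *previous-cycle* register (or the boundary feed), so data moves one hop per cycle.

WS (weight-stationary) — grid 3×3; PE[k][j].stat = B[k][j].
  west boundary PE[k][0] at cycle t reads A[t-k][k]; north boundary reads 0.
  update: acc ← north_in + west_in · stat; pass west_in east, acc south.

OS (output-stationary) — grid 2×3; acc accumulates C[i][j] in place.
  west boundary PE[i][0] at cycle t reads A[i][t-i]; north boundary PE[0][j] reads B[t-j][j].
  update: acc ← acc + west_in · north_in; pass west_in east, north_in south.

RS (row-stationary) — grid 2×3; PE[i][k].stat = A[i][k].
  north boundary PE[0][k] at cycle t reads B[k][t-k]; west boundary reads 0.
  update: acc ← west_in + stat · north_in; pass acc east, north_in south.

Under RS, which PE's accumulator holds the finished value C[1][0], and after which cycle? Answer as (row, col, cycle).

RS — PE[1][2] is where C[1][0] collects:
  0: (1,2).acc=0  regs=<0,0>
  1: (1,2).acc=0  regs=<0,0>
  2: (1,2).acc=0  regs=<0,0>
  3: (1,2).acc=109  regs=<109,5>

(row, col, cycle) = (1, 2, 3)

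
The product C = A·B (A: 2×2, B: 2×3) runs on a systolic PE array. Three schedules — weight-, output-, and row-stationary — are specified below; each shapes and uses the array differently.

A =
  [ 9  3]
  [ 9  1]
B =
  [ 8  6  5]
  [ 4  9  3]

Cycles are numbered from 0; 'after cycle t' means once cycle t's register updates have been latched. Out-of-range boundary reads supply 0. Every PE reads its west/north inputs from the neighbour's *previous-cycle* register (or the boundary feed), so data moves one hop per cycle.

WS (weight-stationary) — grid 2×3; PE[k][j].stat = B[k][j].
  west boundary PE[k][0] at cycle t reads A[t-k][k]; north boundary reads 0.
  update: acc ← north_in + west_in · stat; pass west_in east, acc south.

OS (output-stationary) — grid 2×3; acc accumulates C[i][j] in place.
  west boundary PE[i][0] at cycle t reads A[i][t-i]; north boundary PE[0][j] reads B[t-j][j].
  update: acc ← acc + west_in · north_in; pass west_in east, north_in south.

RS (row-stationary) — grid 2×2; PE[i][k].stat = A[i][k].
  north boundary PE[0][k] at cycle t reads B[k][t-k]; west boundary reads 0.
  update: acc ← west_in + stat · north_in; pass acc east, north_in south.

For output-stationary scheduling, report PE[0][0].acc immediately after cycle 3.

OS on a 2×3 grid — tracing PE[0][0] and its feeders:
  [0] (0,0) acc=72 (h:9 v:8)
  [1] (0,0) acc=84 (h:3 v:4)
  [2] (0,0) acc=84 (h:0 v:0)
  [3] (0,0) acc=84 (h:0 v:0)

PE[0][0].acc = 84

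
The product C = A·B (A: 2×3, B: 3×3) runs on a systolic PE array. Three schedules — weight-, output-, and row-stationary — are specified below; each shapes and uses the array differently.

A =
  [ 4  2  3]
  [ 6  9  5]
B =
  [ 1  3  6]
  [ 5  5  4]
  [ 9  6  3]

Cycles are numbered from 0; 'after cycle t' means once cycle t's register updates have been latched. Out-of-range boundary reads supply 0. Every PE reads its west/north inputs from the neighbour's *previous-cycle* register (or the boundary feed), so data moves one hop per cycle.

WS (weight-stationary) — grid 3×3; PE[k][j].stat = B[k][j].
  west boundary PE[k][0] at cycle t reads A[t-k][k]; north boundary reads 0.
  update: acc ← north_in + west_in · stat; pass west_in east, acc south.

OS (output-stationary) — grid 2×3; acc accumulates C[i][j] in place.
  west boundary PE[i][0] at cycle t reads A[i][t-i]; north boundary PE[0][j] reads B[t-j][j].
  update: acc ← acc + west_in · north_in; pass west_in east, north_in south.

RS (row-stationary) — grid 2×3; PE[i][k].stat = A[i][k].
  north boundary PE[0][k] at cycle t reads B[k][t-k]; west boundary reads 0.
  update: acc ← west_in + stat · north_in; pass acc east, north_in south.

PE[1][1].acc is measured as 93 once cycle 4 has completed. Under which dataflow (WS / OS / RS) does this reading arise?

WS (3×3 grid), PE[1][1]:
  0: (1,1).acc=0  regs=<0,0>
  1: (1,1).acc=0  regs=<0,0>
  2: (1,1).acc=22  regs=<2,22>
  3: (1,1).acc=63  regs=<9,63>
  4: (1,1).acc=0  regs=<0,0>
OS (2×3 grid), PE[1][1]:
  0: (1,1).acc=0  regs=<0,0>
  1: (1,1).acc=0  regs=<0,0>
  2: (1,1).acc=18  regs=<6,3>
  3: (1,1).acc=63  regs=<9,5>
  4: (1,1).acc=93  regs=<5,6>
RS (2×3 grid), PE[1][1]:
  0: (1,1).acc=0  regs=<0,0>
  1: (1,1).acc=0  regs=<0,0>
  2: (1,1).acc=51  regs=<51,5>
  3: (1,1).acc=63  regs=<63,5>
  4: (1,1).acc=72  regs=<72,4>

dataflow = OS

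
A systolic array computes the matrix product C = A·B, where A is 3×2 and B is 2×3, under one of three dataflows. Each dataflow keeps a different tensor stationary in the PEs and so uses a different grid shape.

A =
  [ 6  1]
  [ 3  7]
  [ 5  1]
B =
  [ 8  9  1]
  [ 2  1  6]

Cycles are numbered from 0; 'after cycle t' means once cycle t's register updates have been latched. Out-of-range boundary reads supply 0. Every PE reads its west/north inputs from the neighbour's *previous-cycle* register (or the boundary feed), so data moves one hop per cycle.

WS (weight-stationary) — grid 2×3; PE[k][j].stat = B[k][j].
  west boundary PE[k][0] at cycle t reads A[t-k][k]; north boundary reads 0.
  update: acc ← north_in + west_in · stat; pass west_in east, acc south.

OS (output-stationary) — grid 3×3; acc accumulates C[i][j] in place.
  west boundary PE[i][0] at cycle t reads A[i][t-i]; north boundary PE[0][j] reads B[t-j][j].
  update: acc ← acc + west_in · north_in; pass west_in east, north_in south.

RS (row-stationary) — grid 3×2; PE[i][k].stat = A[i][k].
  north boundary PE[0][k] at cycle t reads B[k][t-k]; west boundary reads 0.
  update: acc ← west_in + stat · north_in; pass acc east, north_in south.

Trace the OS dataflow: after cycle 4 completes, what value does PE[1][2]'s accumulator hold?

PE[1][2].acc = 45

OS on a 3×3 grid — tracing PE[1][2] and its feeders:
  step 0 · PE0,2: acc=0; fwd→0 fwd↓0
  step 0 · PE1,1: acc=0; fwd→0 fwd↓0
  step 0 · PE1,2: acc=0; fwd→0 fwd↓0
  step 1 · PE0,2: acc=0; fwd→0 fwd↓0
  step 1 · PE1,1: acc=0; fwd→0 fwd↓0
  step 1 · PE1,2: acc=0; fwd→0 fwd↓0
  step 2 · PE0,2: acc=6; fwd→6 fwd↓1
  step 2 · PE1,1: acc=27; fwd→3 fwd↓9
  step 2 · PE1,2: acc=0; fwd→0 fwd↓0
  step 3 · PE0,2: acc=12; fwd→1 fwd↓6
  step 3 · PE1,1: acc=34; fwd→7 fwd↓1
  step 3 · PE1,2: acc=3; fwd→3 fwd↓1
  step 4 · PE0,2: acc=12; fwd→0 fwd↓0
  step 4 · PE1,1: acc=34; fwd→0 fwd↓0
  step 4 · PE1,2: acc=45; fwd→7 fwd↓6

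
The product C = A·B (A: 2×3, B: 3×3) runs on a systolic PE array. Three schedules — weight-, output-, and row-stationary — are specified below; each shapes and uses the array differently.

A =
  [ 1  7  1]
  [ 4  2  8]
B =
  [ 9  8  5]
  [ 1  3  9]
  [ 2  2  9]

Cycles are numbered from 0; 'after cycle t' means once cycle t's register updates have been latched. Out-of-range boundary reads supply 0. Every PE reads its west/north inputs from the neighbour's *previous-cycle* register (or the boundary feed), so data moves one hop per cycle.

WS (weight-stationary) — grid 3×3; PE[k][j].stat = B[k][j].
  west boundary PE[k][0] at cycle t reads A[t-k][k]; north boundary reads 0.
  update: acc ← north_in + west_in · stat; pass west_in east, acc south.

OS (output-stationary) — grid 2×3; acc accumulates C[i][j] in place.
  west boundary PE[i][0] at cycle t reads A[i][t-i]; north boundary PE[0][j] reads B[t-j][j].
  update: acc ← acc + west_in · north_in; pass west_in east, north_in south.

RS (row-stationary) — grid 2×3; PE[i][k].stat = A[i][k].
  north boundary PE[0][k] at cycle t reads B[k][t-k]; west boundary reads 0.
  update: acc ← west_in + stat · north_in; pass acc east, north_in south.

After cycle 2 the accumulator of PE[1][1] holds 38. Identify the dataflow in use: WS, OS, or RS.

dataflow = RS

Under WS (3×3), PE[1][1]:
  [0] (1,1) acc=0 (h:0 v:0)
  [1] (1,1) acc=0 (h:0 v:0)
  [2] (1,1) acc=29 (h:7 v:29)
Under OS (2×3), PE[1][1]:
  [0] (1,1) acc=0 (h:0 v:0)
  [1] (1,1) acc=0 (h:0 v:0)
  [2] (1,1) acc=32 (h:4 v:8)
Under RS (2×3), PE[1][1]:
  [0] (1,1) acc=0 (h:0 v:0)
  [1] (1,1) acc=0 (h:0 v:0)
  [2] (1,1) acc=38 (h:38 v:1)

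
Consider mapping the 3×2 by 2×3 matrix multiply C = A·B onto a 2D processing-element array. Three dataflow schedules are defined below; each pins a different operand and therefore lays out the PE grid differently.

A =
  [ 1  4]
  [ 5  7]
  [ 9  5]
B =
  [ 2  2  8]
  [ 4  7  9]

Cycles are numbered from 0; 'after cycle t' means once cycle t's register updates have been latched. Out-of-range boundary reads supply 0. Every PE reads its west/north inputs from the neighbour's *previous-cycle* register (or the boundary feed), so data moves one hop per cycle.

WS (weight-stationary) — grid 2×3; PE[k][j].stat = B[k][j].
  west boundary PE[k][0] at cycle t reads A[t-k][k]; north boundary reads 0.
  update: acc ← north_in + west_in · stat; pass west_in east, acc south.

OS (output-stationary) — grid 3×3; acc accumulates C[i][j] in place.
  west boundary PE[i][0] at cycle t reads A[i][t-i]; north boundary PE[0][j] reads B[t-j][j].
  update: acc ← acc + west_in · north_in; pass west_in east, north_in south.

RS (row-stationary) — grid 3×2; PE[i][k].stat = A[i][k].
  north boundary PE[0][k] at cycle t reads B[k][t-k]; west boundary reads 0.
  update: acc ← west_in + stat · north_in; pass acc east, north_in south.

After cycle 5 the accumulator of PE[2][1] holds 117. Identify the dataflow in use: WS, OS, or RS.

— WS: 2×3 array has no PE[2][1].
OS (3×3 grid), PE[2][1]:
  cycle 0: PE[2][1] → acc 0, east 0, south 0
  cycle 1: PE[2][1] → acc 0, east 0, south 0
  cycle 2: PE[2][1] → acc 0, east 0, south 0
  cycle 3: PE[2][1] → acc 18, east 9, south 2
  cycle 4: PE[2][1] → acc 53, east 5, south 7
  cycle 5: PE[2][1] → acc 53, east 0, south 0
RS (3×2 grid), PE[2][1]:
  cycle 0: PE[2][1] → acc 0, east 0, south 0
  cycle 1: PE[2][1] → acc 0, east 0, south 0
  cycle 2: PE[2][1] → acc 0, east 0, south 0
  cycle 3: PE[2][1] → acc 38, east 38, south 4
  cycle 4: PE[2][1] → acc 53, east 53, south 7
  cycle 5: PE[2][1] → acc 117, east 117, south 9

dataflow = RS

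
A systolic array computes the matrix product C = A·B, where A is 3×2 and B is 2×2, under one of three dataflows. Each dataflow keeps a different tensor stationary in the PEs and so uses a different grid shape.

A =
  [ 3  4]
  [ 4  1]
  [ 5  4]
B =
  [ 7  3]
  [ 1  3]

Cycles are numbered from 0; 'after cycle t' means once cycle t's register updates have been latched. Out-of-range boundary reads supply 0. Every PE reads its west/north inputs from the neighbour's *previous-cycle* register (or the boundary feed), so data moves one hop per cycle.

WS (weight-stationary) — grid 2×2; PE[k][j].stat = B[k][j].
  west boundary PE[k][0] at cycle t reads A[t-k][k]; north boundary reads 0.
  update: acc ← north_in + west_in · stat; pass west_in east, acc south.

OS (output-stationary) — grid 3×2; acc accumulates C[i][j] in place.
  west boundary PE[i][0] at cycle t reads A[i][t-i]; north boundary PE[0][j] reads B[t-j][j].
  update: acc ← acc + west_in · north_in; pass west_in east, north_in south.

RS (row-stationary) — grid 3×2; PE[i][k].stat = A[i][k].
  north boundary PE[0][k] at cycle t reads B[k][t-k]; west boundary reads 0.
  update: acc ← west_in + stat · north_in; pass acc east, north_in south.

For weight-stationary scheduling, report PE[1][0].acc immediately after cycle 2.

WS on a 2×2 grid — tracing PE[1][0] and its feeders:
  after 0 — PE[0][0] acc=21, pass-E 3, pass-S 21
  after 0 — PE[1][0] acc=0, pass-E 0, pass-S 0
  after 1 — PE[0][0] acc=28, pass-E 4, pass-S 28
  after 1 — PE[1][0] acc=25, pass-E 4, pass-S 25
  after 2 — PE[0][0] acc=35, pass-E 5, pass-S 35
  after 2 — PE[1][0] acc=29, pass-E 1, pass-S 29

PE[1][0].acc = 29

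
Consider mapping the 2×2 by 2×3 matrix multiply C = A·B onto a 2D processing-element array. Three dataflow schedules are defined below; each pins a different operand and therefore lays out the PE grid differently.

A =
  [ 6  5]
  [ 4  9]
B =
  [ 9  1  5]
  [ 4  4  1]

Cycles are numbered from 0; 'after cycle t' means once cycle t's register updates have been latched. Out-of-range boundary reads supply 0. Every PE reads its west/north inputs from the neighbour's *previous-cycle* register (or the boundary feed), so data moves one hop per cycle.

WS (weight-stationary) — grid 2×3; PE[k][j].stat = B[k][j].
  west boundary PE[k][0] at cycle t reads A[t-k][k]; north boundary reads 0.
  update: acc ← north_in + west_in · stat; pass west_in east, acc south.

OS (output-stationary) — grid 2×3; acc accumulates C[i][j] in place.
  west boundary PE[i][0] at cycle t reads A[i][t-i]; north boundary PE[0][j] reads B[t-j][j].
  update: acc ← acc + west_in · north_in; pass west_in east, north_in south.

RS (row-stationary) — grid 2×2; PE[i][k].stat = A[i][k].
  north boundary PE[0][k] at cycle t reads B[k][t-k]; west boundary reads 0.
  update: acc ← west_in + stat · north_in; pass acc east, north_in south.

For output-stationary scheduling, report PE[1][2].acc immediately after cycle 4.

PE[1][2].acc = 29

OS on a 2×3 grid — tracing PE[1][2] and its feeders:
  @0  [0,2]  acc 0  |  →0  ↓0
  @0  [1,1]  acc 0  |  →0  ↓0
  @0  [1,2]  acc 0  |  →0  ↓0
  @1  [0,2]  acc 0  |  →0  ↓0
  @1  [1,1]  acc 0  |  →0  ↓0
  @1  [1,2]  acc 0  |  →0  ↓0
  @2  [0,2]  acc 30  |  →6  ↓5
  @2  [1,1]  acc 4  |  →4  ↓1
  @2  [1,2]  acc 0  |  →0  ↓0
  @3  [0,2]  acc 35  |  →5  ↓1
  @3  [1,1]  acc 40  |  →9  ↓4
  @3  [1,2]  acc 20  |  →4  ↓5
  @4  [0,2]  acc 35  |  →0  ↓0
  @4  [1,1]  acc 40  |  →0  ↓0
  @4  [1,2]  acc 29  |  →9  ↓1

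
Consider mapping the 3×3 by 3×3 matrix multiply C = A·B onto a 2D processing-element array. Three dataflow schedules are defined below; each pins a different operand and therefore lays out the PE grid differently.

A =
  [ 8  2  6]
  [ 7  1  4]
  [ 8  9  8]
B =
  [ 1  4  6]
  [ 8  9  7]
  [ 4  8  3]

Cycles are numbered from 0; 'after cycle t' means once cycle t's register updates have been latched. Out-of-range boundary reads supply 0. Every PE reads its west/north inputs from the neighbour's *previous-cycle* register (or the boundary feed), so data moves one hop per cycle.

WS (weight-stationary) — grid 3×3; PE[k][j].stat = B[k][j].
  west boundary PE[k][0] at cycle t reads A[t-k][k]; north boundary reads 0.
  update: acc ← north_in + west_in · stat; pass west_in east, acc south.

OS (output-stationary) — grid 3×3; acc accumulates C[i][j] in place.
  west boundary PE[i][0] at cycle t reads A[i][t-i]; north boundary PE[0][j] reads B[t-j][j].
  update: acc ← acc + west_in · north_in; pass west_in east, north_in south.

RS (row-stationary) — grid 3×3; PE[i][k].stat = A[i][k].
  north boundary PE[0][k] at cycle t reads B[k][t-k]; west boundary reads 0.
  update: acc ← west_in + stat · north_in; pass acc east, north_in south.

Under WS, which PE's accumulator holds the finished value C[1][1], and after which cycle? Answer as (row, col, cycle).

(row, col, cycle) = (2, 1, 4)

WS — PE[2][1] is where C[1][1] collects:
  after 0 — PE[2][1] acc=0, pass-E 0, pass-S 0
  after 1 — PE[2][1] acc=0, pass-E 0, pass-S 0
  after 2 — PE[2][1] acc=0, pass-E 0, pass-S 0
  after 3 — PE[2][1] acc=98, pass-E 6, pass-S 98
  after 4 — PE[2][1] acc=69, pass-E 4, pass-S 69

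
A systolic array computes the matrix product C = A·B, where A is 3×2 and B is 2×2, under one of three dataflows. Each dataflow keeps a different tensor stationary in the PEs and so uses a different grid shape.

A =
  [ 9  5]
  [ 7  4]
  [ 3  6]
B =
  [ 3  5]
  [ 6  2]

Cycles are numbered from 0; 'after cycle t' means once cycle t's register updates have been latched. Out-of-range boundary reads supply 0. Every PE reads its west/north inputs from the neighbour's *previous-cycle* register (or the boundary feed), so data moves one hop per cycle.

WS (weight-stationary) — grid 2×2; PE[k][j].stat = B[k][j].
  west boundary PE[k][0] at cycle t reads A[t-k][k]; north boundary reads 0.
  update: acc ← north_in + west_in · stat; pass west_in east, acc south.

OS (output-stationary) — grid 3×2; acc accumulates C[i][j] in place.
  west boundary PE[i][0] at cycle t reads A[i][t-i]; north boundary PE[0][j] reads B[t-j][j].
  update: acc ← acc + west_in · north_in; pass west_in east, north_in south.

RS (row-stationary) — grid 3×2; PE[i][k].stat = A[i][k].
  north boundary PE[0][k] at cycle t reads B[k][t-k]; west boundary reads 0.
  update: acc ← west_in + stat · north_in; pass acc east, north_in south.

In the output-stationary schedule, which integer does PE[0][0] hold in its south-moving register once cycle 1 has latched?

Tracing OS — 3×2 array, target PE[0][0]:
  step 0 · PE0,0: acc=27; fwd→9 fwd↓3
  step 1 · PE0,0: acc=57; fwd→5 fwd↓6

register = 6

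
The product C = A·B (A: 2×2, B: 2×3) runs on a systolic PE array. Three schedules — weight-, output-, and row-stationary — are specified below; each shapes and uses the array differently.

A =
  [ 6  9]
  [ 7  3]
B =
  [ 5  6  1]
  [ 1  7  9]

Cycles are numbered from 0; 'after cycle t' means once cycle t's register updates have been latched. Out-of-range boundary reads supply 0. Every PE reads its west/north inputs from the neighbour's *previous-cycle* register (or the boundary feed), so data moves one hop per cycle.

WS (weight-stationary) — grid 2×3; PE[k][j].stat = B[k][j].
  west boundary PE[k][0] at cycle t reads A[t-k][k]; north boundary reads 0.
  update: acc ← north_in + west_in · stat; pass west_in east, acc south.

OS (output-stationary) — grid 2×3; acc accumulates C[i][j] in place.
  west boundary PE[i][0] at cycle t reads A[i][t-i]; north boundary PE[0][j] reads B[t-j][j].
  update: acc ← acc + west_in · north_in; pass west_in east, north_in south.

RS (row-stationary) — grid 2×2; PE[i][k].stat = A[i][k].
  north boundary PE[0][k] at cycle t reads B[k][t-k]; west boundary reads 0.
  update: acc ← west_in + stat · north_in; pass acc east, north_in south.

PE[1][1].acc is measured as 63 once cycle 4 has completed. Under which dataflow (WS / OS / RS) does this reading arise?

dataflow = OS

— WS: 2×3; PE[1][1] trace:
  step 0 · PE1,1: acc=0; fwd→0 fwd↓0
  step 1 · PE1,1: acc=0; fwd→0 fwd↓0
  step 2 · PE1,1: acc=99; fwd→9 fwd↓99
  step 3 · PE1,1: acc=63; fwd→3 fwd↓63
  step 4 · PE1,1: acc=0; fwd→0 fwd↓0
— OS: 2×3; PE[1][1] trace:
  step 0 · PE1,1: acc=0; fwd→0 fwd↓0
  step 1 · PE1,1: acc=0; fwd→0 fwd↓0
  step 2 · PE1,1: acc=42; fwd→7 fwd↓6
  step 3 · PE1,1: acc=63; fwd→3 fwd↓7
  step 4 · PE1,1: acc=63; fwd→0 fwd↓0
— RS: 2×2; PE[1][1] trace:
  step 0 · PE1,1: acc=0; fwd→0 fwd↓0
  step 1 · PE1,1: acc=0; fwd→0 fwd↓0
  step 2 · PE1,1: acc=38; fwd→38 fwd↓1
  step 3 · PE1,1: acc=63; fwd→63 fwd↓7
  step 4 · PE1,1: acc=34; fwd→34 fwd↓9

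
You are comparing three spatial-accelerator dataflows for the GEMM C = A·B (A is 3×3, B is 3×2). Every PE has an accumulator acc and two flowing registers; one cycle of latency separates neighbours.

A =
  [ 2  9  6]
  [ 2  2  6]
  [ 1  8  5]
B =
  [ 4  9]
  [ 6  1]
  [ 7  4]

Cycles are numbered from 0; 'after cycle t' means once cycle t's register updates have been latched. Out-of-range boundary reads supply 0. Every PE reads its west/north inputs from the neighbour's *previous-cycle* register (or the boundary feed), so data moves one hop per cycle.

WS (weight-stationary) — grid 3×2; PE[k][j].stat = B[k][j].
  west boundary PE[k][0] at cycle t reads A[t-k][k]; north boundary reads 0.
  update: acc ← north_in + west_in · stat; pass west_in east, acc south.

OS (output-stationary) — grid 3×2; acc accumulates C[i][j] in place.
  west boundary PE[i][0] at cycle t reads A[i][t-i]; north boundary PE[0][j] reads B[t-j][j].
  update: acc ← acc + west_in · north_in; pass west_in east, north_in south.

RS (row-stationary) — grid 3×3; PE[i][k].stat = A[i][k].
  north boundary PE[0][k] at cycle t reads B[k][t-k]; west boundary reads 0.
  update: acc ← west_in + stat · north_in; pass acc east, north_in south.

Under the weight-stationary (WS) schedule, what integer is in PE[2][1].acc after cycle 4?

WS 3×2: PE[2][1] cycle-by-cycle (with neighbour feeds):
  c0 r1c1: 0 / 0 / 0
  c0 r2c0: 0 / 0 / 0
  c0 r2c1: 0 / 0 / 0
  c1 r1c1: 0 / 0 / 0
  c1 r2c0: 0 / 0 / 0
  c1 r2c1: 0 / 0 / 0
  c2 r1c1: 27 / 9 / 27
  c2 r2c0: 104 / 6 / 104
  c2 r2c1: 0 / 0 / 0
  c3 r1c1: 20 / 2 / 20
  c3 r2c0: 62 / 6 / 62
  c3 r2c1: 51 / 6 / 51
  c4 r1c1: 17 / 8 / 17
  c4 r2c0: 87 / 5 / 87
  c4 r2c1: 44 / 6 / 44

PE[2][1].acc = 44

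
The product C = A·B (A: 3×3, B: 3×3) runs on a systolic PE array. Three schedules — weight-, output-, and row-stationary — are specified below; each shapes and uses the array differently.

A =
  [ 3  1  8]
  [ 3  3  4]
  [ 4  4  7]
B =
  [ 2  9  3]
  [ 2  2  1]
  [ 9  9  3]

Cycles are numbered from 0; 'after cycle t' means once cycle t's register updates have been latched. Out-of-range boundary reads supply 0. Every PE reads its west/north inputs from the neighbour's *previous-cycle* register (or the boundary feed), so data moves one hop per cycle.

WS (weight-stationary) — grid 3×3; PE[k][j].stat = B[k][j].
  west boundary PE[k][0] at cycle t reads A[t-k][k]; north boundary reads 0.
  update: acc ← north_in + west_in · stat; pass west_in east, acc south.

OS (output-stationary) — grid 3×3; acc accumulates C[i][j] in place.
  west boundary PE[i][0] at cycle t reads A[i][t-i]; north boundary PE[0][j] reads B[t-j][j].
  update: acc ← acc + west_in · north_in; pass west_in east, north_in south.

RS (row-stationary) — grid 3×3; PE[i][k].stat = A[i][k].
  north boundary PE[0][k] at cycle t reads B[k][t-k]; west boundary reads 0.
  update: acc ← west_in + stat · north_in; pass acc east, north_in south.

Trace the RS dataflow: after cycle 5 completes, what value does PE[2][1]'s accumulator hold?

PE[2][1].acc = 16

Tracing RS — 3×3 array, target PE[2][1]:
  0: (1,1).acc=0  regs=<0,0>
  0: (2,0).acc=0  regs=<0,0>
  0: (2,1).acc=0  regs=<0,0>
  1: (1,1).acc=0  regs=<0,0>
  1: (2,0).acc=0  regs=<0,0>
  1: (2,1).acc=0  regs=<0,0>
  2: (1,1).acc=12  regs=<12,2>
  2: (2,0).acc=8  regs=<8,2>
  2: (2,1).acc=0  regs=<0,0>
  3: (1,1).acc=33  regs=<33,2>
  3: (2,0).acc=36  regs=<36,9>
  3: (2,1).acc=16  regs=<16,2>
  4: (1,1).acc=12  regs=<12,1>
  4: (2,0).acc=12  regs=<12,3>
  4: (2,1).acc=44  regs=<44,2>
  5: (1,1).acc=0  regs=<0,0>
  5: (2,0).acc=0  regs=<0,0>
  5: (2,1).acc=16  regs=<16,1>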